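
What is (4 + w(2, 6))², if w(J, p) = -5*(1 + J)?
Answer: 121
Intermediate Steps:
w(J, p) = -5 - 5*J
(4 + w(2, 6))² = (4 + (-5 - 5*2))² = (4 + (-5 - 10))² = (4 - 15)² = (-11)² = 121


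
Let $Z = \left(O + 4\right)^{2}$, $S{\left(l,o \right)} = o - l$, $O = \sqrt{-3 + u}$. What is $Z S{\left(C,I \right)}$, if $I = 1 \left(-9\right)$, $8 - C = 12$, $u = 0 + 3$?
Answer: $-80$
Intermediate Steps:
$u = 3$
$C = -4$ ($C = 8 - 12 = -4$)
$O = 0$ ($O = \sqrt{-3 + 3} = \sqrt{0} = 0$)
$I = -9$
$Z = 16$ ($Z = \left(0 + 4\right)^{2} = 4^{2} = 16$)
$Z S{\left(C,I \right)} = 16 \left(-9 - -4\right) = 16 \left(-9 + 4\right) = 16 \left(-5\right) = -80$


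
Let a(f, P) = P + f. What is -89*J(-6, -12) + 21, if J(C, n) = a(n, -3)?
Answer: 1356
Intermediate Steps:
J(C, n) = -3 + n
-89*J(-6, -12) + 21 = -89*(-3 - 12) + 21 = -89*(-15) + 21 = 1335 + 21 = 1356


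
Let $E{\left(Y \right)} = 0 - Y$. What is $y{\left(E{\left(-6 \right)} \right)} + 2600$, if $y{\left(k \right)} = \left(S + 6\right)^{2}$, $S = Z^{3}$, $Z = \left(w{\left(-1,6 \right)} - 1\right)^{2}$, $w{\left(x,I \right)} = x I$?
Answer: $13842701625$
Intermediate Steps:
$w{\left(x,I \right)} = I x$
$Z = 49$ ($Z = \left(6 \left(-1\right) - 1\right)^{2} = \left(-6 - 1\right)^{2} = \left(-7\right)^{2} = 49$)
$S = 117649$ ($S = 49^{3} = 117649$)
$E{\left(Y \right)} = - Y$
$y{\left(k \right)} = 13842699025$ ($y{\left(k \right)} = \left(117649 + 6\right)^{2} = 117655^{2} = 13842699025$)
$y{\left(E{\left(-6 \right)} \right)} + 2600 = 13842699025 + 2600 = 13842701625$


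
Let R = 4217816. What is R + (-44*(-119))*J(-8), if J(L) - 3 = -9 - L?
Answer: 4228288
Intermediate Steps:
J(L) = -6 - L (J(L) = 3 + (-9 - L) = -6 - L)
R + (-44*(-119))*J(-8) = 4217816 + (-44*(-119))*(-6 - 1*(-8)) = 4217816 + 5236*(-6 + 8) = 4217816 + 5236*2 = 4217816 + 10472 = 4228288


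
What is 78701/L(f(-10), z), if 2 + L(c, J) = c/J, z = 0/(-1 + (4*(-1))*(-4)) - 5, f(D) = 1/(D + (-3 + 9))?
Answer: -1574020/39 ≈ -40360.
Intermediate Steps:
f(D) = 1/(6 + D) (f(D) = 1/(D + 6) = 1/(6 + D))
z = -5 (z = 0/(-1 - 4*(-4)) - 5 = 0/(-1 + 16) - 5 = 0/15 - 5 = 0*(1/15) - 5 = 0 - 5 = -5)
L(c, J) = -2 + c/J
78701/L(f(-10), z) = 78701/(-2 + 1/((6 - 10)*(-5))) = 78701/(-2 - 1/5/(-4)) = 78701/(-2 - 1/4*(-1/5)) = 78701/(-2 + 1/20) = 78701/(-39/20) = 78701*(-20/39) = -1574020/39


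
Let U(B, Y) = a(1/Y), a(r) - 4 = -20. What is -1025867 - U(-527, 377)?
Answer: -1025851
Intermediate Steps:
a(r) = -16 (a(r) = 4 - 20 = -16)
U(B, Y) = -16
-1025867 - U(-527, 377) = -1025867 - 1*(-16) = -1025867 + 16 = -1025851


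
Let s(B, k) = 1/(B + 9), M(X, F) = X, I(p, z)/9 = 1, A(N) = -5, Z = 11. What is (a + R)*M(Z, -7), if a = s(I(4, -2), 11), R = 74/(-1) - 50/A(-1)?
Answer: -12661/18 ≈ -703.39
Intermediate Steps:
I(p, z) = 9 (I(p, z) = 9*1 = 9)
R = -64 (R = 74/(-1) - 50/(-5) = 74*(-1) - 50*(-⅕) = -74 + 10 = -64)
s(B, k) = 1/(9 + B)
a = 1/18 (a = 1/(9 + 9) = 1/18 ≈ 0.055556)
(a + R)*M(Z, -7) = (1/18 - 64)*11 = -1151/18*11 = -12661/18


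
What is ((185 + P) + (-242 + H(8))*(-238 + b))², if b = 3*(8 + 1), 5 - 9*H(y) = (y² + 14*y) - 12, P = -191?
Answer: 27011251201/9 ≈ 3.0012e+9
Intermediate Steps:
H(y) = 17/9 - 14*y/9 - y²/9 (H(y) = 5/9 - ((y² + 14*y) - 12)/9 = 5/9 - (-12 + y² + 14*y)/9 = 5/9 + (4/3 - 14*y/9 - y²/9) = 17/9 - 14*y/9 - y²/9)
b = 27 (b = 3*9 = 27)
((185 + P) + (-242 + H(8))*(-238 + b))² = ((185 - 191) + (-242 + (17/9 - 14/9*8 - ⅑*8²))*(-238 + 27))² = (-6 + (-242 + (17/9 - 112/9 - ⅑*64))*(-211))² = (-6 + (-242 + (17/9 - 112/9 - 64/9))*(-211))² = (-6 + (-242 - 53/3)*(-211))² = (-6 - 779/3*(-211))² = (-6 + 164369/3)² = (164351/3)² = 27011251201/9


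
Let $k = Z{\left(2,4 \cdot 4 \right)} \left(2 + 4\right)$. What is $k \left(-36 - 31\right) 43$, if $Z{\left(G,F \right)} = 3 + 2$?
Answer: $-86430$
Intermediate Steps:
$Z{\left(G,F \right)} = 5$
$k = 30$ ($k = 5 \left(2 + 4\right) = 5 \cdot 6 = 30$)
$k \left(-36 - 31\right) 43 = 30 \left(-36 - 31\right) 43 = 30 \left(-67\right) 43 = \left(-2010\right) 43 = -86430$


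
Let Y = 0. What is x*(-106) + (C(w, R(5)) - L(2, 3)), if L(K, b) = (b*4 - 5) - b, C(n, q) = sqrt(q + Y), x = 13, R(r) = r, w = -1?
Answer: -1382 + sqrt(5) ≈ -1379.8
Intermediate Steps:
C(n, q) = sqrt(q) (C(n, q) = sqrt(q + 0) = sqrt(q))
L(K, b) = -5 + 3*b (L(K, b) = (4*b - 5) - b = (-5 + 4*b) - b = -5 + 3*b)
x*(-106) + (C(w, R(5)) - L(2, 3)) = 13*(-106) + (sqrt(5) - (-5 + 3*3)) = -1378 + (sqrt(5) - (-5 + 9)) = -1378 + (sqrt(5) - 1*4) = -1378 + (sqrt(5) - 4) = -1378 + (-4 + sqrt(5)) = -1382 + sqrt(5)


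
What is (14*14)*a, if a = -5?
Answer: -980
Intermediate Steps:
(14*14)*a = (14*14)*(-5) = 196*(-5) = -980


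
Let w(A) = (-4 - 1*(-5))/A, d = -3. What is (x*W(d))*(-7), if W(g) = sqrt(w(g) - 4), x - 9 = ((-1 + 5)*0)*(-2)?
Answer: -21*I*sqrt(39) ≈ -131.15*I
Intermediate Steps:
w(A) = 1/A (w(A) = (-4 + 5)/A = 1/A)
x = 9 (x = 9 + ((-1 + 5)*0)*(-2) = 9 + (4*0)*(-2) = 9 + 0*(-2) = 9 + 0 = 9)
W(g) = sqrt(-4 + 1/g) (W(g) = sqrt(1/g - 4) = sqrt(-4 + 1/g))
(x*W(d))*(-7) = (9*sqrt(-4 + 1/(-3)))*(-7) = (9*sqrt(-4 - 1/3))*(-7) = (9*sqrt(-13/3))*(-7) = (9*(I*sqrt(39)/3))*(-7) = (3*I*sqrt(39))*(-7) = -21*I*sqrt(39)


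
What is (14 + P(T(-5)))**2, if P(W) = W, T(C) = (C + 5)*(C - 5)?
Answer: 196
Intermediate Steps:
T(C) = (-5 + C)*(5 + C) (T(C) = (5 + C)*(-5 + C) = (-5 + C)*(5 + C))
(14 + P(T(-5)))**2 = (14 + (-25 + (-5)**2))**2 = (14 + (-25 + 25))**2 = (14 + 0)**2 = 14**2 = 196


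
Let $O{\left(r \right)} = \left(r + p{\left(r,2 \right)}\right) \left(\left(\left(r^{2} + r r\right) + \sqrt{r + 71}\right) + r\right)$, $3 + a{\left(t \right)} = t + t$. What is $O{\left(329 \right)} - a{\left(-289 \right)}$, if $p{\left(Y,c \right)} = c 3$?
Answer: $72638966$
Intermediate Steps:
$p{\left(Y,c \right)} = 3 c$
$a{\left(t \right)} = -3 + 2 t$ ($a{\left(t \right)} = -3 + \left(t + t\right) = -3 + 2 t$)
$O{\left(r \right)} = \left(6 + r\right) \left(r + \sqrt{71 + r} + 2 r^{2}\right)$ ($O{\left(r \right)} = \left(r + 3 \cdot 2\right) \left(\left(\left(r^{2} + r r\right) + \sqrt{r + 71}\right) + r\right) = \left(r + 6\right) \left(\left(\left(r^{2} + r^{2}\right) + \sqrt{71 + r}\right) + r\right) = \left(6 + r\right) \left(\left(2 r^{2} + \sqrt{71 + r}\right) + r\right) = \left(6 + r\right) \left(\left(\sqrt{71 + r} + 2 r^{2}\right) + r\right) = \left(6 + r\right) \left(r + \sqrt{71 + r} + 2 r^{2}\right)$)
$O{\left(329 \right)} - a{\left(-289 \right)} = \left(2 \cdot 329^{3} + 6 \cdot 329 + 6 \sqrt{71 + 329} + 13 \cdot 329^{2} + 329 \sqrt{71 + 329}\right) - \left(-3 + 2 \left(-289\right)\right) = \left(2 \cdot 35611289 + 1974 + 6 \sqrt{400} + 13 \cdot 108241 + 329 \sqrt{400}\right) - \left(-3 - 578\right) = \left(71222578 + 1974 + 6 \cdot 20 + 1407133 + 329 \cdot 20\right) - -581 = \left(71222578 + 1974 + 120 + 1407133 + 6580\right) + 581 = 72638385 + 581 = 72638966$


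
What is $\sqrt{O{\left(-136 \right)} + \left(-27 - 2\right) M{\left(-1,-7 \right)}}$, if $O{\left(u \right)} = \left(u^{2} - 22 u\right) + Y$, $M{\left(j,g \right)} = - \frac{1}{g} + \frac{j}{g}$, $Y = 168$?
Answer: $\frac{\sqrt{1060738}}{7} \approx 147.13$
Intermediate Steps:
$O{\left(u \right)} = 168 + u^{2} - 22 u$ ($O{\left(u \right)} = \left(u^{2} - 22 u\right) + 168 = 168 + u^{2} - 22 u$)
$\sqrt{O{\left(-136 \right)} + \left(-27 - 2\right) M{\left(-1,-7 \right)}} = \sqrt{\left(168 + \left(-136\right)^{2} - -2992\right) + \left(-27 - 2\right) \frac{-1 - 1}{-7}} = \sqrt{\left(168 + 18496 + 2992\right) - 29 \left(\left(- \frac{1}{7}\right) \left(-2\right)\right)} = \sqrt{21656 - \frac{58}{7}} = \sqrt{\frac{151534}{7}} = \frac{\sqrt{1060738}}{7}$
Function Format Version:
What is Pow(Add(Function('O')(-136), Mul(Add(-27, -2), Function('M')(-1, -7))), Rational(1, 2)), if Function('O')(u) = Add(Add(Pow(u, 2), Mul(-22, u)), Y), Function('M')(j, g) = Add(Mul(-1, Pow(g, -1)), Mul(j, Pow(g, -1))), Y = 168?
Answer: Mul(Rational(1, 7), Pow(1060738, Rational(1, 2))) ≈ 147.13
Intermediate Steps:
Function('O')(u) = Add(168, Pow(u, 2), Mul(-22, u)) (Function('O')(u) = Add(Add(Pow(u, 2), Mul(-22, u)), 168) = Add(168, Pow(u, 2), Mul(-22, u)))
Pow(Add(Function('O')(-136), Mul(Add(-27, -2), Function('M')(-1, -7))), Rational(1, 2)) = Pow(Add(Add(168, Pow(-136, 2), Mul(-22, -136)), Mul(Add(-27, -2), Mul(Pow(-7, -1), Add(-1, -1)))), Rational(1, 2)) = Pow(Add(Add(168, 18496, 2992), Mul(-29, Mul(Rational(-1, 7), -2))), Rational(1, 2)) = Pow(Add(21656, Mul(-29, Rational(2, 7))), Rational(1, 2)) = Pow(Add(21656, Rational(-58, 7)), Rational(1, 2)) = Pow(Rational(151534, 7), Rational(1, 2)) = Mul(Rational(1, 7), Pow(1060738, Rational(1, 2)))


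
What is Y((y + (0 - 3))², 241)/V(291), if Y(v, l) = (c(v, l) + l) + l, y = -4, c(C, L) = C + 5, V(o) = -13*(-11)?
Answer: 536/143 ≈ 3.7483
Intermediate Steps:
V(o) = 143
c(C, L) = 5 + C
Y(v, l) = 5 + v + 2*l (Y(v, l) = ((5 + v) + l) + l = (5 + l + v) + l = 5 + v + 2*l)
Y((y + (0 - 3))², 241)/V(291) = (5 + (-4 + (0 - 3))² + 2*241)/143 = (5 + (-4 - 3)² + 482)*(1/143) = (5 + (-7)² + 482)*(1/143) = (5 + 49 + 482)*(1/143) = 536*(1/143) = 536/143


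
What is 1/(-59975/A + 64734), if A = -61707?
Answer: 61707/3994600913 ≈ 1.5448e-5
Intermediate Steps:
1/(-59975/A + 64734) = 1/(-59975/(-61707) + 64734) = 1/(-59975*(-1/61707) + 64734) = 1/(59975/61707 + 64734) = 1/(3994600913/61707) = 61707/3994600913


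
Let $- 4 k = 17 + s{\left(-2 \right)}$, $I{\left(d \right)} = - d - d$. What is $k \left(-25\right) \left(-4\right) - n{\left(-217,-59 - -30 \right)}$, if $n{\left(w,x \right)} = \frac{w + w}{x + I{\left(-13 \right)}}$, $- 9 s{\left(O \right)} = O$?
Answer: $- \frac{5177}{9} \approx -575.22$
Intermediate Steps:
$I{\left(d \right)} = - 2 d$
$s{\left(O \right)} = - \frac{O}{9}$
$k = - \frac{155}{36}$ ($k = - \frac{17 - - \frac{2}{9}}{4} = - \frac{17 + \frac{2}{9}}{4} = \left(- \frac{1}{4}\right) \frac{155}{9} = - \frac{155}{36} \approx -4.3056$)
$n{\left(w,x \right)} = \frac{2 w}{26 + x}$ ($n{\left(w,x \right)} = \frac{w + w}{x - -26} = \frac{2 w}{x + 26} = \frac{2 w}{26 + x}$)
$k \left(-25\right) \left(-4\right) - n{\left(-217,-59 - -30 \right)} = \left(- \frac{155}{36}\right) \left(-25\right) \left(-4\right) - 2 \left(-217\right) \frac{1}{26 - 29} = \frac{3875}{36} \left(-4\right) - 2 \left(-217\right) \frac{1}{26 + \left(-59 + 30\right)} = - \frac{3875}{9} - 2 \left(-217\right) \frac{1}{26 - 29} = - \frac{3875}{9} - 2 \left(-217\right) \frac{1}{-3} = - \frac{3875}{9} - 2 \left(-217\right) \left(- \frac{1}{3}\right) = - \frac{3875}{9} - \frac{434}{3} = - \frac{5177}{9}$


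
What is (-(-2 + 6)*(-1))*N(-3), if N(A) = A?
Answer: -12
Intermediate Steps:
(-(-2 + 6)*(-1))*N(-3) = (-(-2 + 6)*(-1))*(-3) = (-1*4*(-1))*(-3) = -4*(-1)*(-3) = 4*(-3) = -12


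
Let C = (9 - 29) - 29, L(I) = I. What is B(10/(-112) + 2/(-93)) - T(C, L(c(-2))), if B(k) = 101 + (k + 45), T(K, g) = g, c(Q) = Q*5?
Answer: 811871/5208 ≈ 155.89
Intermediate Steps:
c(Q) = 5*Q
C = -49 (C = -20 - 29 = -49)
B(k) = 146 + k (B(k) = 101 + (45 + k) = 146 + k)
B(10/(-112) + 2/(-93)) - T(C, L(c(-2))) = (146 + (10/(-112) + 2/(-93))) - 5*(-2) = (146 + (10*(-1/112) + 2*(-1/93))) - 1*(-10) = (146 + (-5/56 - 2/93)) + 10 = (146 - 577/5208) + 10 = 759791/5208 + 10 = 811871/5208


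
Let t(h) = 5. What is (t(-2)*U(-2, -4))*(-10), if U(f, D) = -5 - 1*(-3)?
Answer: 100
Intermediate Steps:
U(f, D) = -2 (U(f, D) = -5 + 3 = -2)
(t(-2)*U(-2, -4))*(-10) = (5*(-2))*(-10) = -10*(-10) = 100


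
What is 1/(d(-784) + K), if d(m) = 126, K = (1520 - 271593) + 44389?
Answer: -1/225558 ≈ -4.4335e-6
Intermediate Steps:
K = -225684 (K = -270073 + 44389 = -225684)
1/(d(-784) + K) = 1/(126 - 225684) = 1/(-225558) = -1/225558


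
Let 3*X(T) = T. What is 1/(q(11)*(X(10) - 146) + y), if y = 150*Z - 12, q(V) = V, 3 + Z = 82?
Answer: 3/30806 ≈ 9.7384e-5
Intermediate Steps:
Z = 79 (Z = -3 + 82 = 79)
y = 11838 (y = 150*79 - 12 = 11850 - 12 = 11838)
X(T) = T/3
1/(q(11)*(X(10) - 146) + y) = 1/(11*((⅓)*10 - 146) + 11838) = 1/(11*(10/3 - 146) + 11838) = 1/(11*(-428/3) + 11838) = 1/(-4708/3 + 11838) = 1/(30806/3) = 3/30806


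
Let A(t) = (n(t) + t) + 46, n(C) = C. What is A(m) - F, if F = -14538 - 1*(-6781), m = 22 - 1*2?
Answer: 7843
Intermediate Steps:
m = 20 (m = 22 - 2 = 20)
A(t) = 46 + 2*t (A(t) = (t + t) + 46 = 2*t + 46 = 46 + 2*t)
F = -7757 (F = -14538 + 6781 = -7757)
A(m) - F = (46 + 2*20) - 1*(-7757) = (46 + 40) + 7757 = 86 + 7757 = 7843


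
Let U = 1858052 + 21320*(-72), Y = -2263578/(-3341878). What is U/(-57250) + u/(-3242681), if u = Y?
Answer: -875091569144973379/155099471471013875 ≈ -5.6421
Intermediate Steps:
Y = 1131789/1670939 (Y = -2263578*(-1/3341878) = 1131789/1670939 ≈ 0.67734)
U = 323012 (U = 1858052 - 1535040 = 323012)
u = 1131789/1670939 ≈ 0.67734
U/(-57250) + u/(-3242681) = 323012/(-57250) + (1131789/1670939)/(-3242681) = 323012*(-1/57250) + (1131789/1670939)*(-1/3242681) = -161506/28625 - 1131789/5418322147459 = -875091569144973379/155099471471013875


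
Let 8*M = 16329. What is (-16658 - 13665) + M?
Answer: -226255/8 ≈ -28282.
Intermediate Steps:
M = 16329/8 (M = (⅛)*16329 = 16329/8 ≈ 2041.1)
(-16658 - 13665) + M = (-16658 - 13665) + 16329/8 = -30323 + 16329/8 = -226255/8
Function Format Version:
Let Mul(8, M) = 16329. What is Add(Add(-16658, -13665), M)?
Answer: Rational(-226255, 8) ≈ -28282.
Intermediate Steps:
M = Rational(16329, 8) (M = Mul(Rational(1, 8), 16329) = Rational(16329, 8) ≈ 2041.1)
Add(Add(-16658, -13665), M) = Add(Add(-16658, -13665), Rational(16329, 8)) = Add(-30323, Rational(16329, 8)) = Rational(-226255, 8)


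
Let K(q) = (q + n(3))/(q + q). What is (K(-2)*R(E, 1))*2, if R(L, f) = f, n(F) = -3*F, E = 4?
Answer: 11/2 ≈ 5.5000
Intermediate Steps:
K(q) = (-9 + q)/(2*q) (K(q) = (q - 3*3)/(q + q) = (q - 9)/((2*q)) = (-9 + q)*(1/(2*q)) = (-9 + q)/(2*q))
(K(-2)*R(E, 1))*2 = (((1/2)*(-9 - 2)/(-2))*1)*2 = (((1/2)*(-1/2)*(-11))*1)*2 = ((11/4)*1)*2 = (11/4)*2 = 11/2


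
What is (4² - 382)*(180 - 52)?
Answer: -46848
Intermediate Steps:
(4² - 382)*(180 - 52) = (16 - 382)*128 = -366*128 = -46848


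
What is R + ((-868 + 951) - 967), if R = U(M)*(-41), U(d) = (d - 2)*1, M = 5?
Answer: -1007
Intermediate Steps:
U(d) = -2 + d (U(d) = (-2 + d)*1 = -2 + d)
R = -123 (R = (-2 + 5)*(-41) = 3*(-41) = -123)
R + ((-868 + 951) - 967) = -123 + ((-868 + 951) - 967) = -123 + (83 - 967) = -123 - 884 = -1007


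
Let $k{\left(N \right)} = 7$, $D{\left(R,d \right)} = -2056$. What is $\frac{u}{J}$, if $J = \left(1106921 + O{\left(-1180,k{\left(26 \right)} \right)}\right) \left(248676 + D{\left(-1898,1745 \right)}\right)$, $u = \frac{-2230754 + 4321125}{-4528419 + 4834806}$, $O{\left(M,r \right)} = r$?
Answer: $\frac{2090371}{83640765863920320} \approx 2.4992 \cdot 10^{-11}$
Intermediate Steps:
$u = \frac{2090371}{306387} \approx 6.8226$
$J = 272990583360$ ($J = \left(1106921 + 7\right) \left(248676 - 2056\right) = 1106928 \cdot 246620 = 272990583360$)
$\frac{u}{J} = \frac{2090371}{306387 \cdot 272990583360} = \frac{2090371}{306387} \cdot \frac{1}{272990583360} = \frac{2090371}{83640765863920320}$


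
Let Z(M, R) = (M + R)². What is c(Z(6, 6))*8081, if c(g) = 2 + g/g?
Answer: 24243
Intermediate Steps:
c(g) = 3 (c(g) = 2 + 1 = 3)
c(Z(6, 6))*8081 = 3*8081 = 24243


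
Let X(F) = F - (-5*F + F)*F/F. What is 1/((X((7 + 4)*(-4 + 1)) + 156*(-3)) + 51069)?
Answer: 1/50436 ≈ 1.9827e-5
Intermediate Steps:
X(F) = 5*F (X(F) = F - (-4*F) = F - (-4)*F = F + 4*F = 5*F)
1/((X((7 + 4)*(-4 + 1)) + 156*(-3)) + 51069) = 1/((5*((7 + 4)*(-4 + 1)) + 156*(-3)) + 51069) = 1/((5*(11*(-3)) - 468) + 51069) = 1/((5*(-33) - 468) + 51069) = 1/((-165 - 468) + 51069) = 1/(-633 + 51069) = 1/50436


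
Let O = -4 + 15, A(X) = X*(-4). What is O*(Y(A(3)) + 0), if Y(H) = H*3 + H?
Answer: -528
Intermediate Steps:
A(X) = -4*X
Y(H) = 4*H (Y(H) = 3*H + H = 4*H)
O = 11
O*(Y(A(3)) + 0) = 11*(4*(-4*3) + 0) = 11*(4*(-12) + 0) = 11*(-48 + 0) = 11*(-48) = -528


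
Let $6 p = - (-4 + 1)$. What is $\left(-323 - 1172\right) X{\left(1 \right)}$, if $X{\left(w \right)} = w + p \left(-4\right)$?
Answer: $1495$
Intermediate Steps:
$p = \frac{1}{2}$ ($p = \frac{\left(-1\right) \left(-4 + 1\right)}{6} = \frac{\left(-1\right) \left(-3\right)}{6} = \frac{1}{6} \cdot 3 = \frac{1}{2} \approx 0.5$)
$X{\left(w \right)} = -2 + w$ ($X{\left(w \right)} = w + \frac{1}{2} \left(-4\right) = w - 2 = -2 + w$)
$\left(-323 - 1172\right) X{\left(1 \right)} = \left(-323 - 1172\right) \left(-2 + 1\right) = \left(-1495\right) \left(-1\right) = 1495$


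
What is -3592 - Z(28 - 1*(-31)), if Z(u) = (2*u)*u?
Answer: -10554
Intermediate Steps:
Z(u) = 2*u²
-3592 - Z(28 - 1*(-31)) = -3592 - 2*(28 - 1*(-31))² = -3592 - 2*(28 + 31)² = -3592 - 2*59² = -3592 - 2*3481 = -3592 - 1*6962 = -3592 - 6962 = -10554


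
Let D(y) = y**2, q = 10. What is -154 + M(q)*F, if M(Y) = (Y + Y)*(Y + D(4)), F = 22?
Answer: 11286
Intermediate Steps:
M(Y) = 2*Y*(16 + Y) (M(Y) = (Y + Y)*(Y + 4**2) = (2*Y)*(Y + 16) = (2*Y)*(16 + Y) = 2*Y*(16 + Y))
-154 + M(q)*F = -154 + (2*10*(16 + 10))*22 = -154 + (2*10*26)*22 = -154 + 520*22 = -154 + 11440 = 11286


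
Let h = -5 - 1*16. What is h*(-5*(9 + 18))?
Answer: 2835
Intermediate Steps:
h = -21 (h = -5 - 16 = -21)
h*(-5*(9 + 18)) = -(-105)*(9 + 18) = -(-105)*27 = -21*(-135) = 2835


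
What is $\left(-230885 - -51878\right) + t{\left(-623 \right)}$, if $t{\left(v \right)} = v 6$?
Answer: $-182745$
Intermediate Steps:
$t{\left(v \right)} = 6 v$
$\left(-230885 - -51878\right) + t{\left(-623 \right)} = \left(-230885 - -51878\right) + 6 \left(-623\right) = \left(-230885 + 51878\right) - 3738 = -179007 - 3738 = -182745$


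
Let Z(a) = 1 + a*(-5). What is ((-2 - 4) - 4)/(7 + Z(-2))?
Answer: -5/9 ≈ -0.55556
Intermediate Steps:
Z(a) = 1 - 5*a
((-2 - 4) - 4)/(7 + Z(-2)) = ((-2 - 4) - 4)/(7 + (1 - 5*(-2))) = (-6 - 4)/(7 + (1 + 10)) = -10/(7 + 11) = -10/18 = (1/18)*(-10) = -5/9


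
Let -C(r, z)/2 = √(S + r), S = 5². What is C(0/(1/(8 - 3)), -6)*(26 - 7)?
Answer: -190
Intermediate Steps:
S = 25
C(r, z) = -2*√(25 + r)
C(0/(1/(8 - 3)), -6)*(26 - 7) = (-2*√(25 + 0/(1/(8 - 3))))*(26 - 7) = -2*√(25 + 0/(1/5))*19 = -2*√(25 + 0/(⅕))*19 = -2*√(25 + 0*5)*19 = -2*√(25 + 0)*19 = -2*√25*19 = -2*5*19 = -10*19 = -190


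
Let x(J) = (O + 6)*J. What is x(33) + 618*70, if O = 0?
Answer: 43458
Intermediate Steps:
x(J) = 6*J (x(J) = (0 + 6)*J = 6*J)
x(33) + 618*70 = 6*33 + 618*70 = 198 + 43260 = 43458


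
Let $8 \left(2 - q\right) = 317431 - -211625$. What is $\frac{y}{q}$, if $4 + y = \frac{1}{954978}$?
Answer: $\frac{3819911}{63152695140} \approx 6.0487 \cdot 10^{-5}$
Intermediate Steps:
$q = -66130$ ($q = 2 - \frac{317431 - -211625}{8} = 2 - \frac{317431 + 211625}{8} = 2 - 66132 = -66130$)
$y = - \frac{3819911}{954978}$ ($y = -4 + \frac{1}{954978} = - \frac{3819911}{954978} \approx -4.0$)
$\frac{y}{q} = - \frac{3819911}{954978 \left(-66130\right)} = \left(- \frac{3819911}{954978}\right) \left(- \frac{1}{66130}\right) = \frac{3819911}{63152695140}$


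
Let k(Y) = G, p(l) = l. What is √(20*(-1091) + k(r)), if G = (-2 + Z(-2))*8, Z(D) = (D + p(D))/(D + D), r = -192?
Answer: 2*I*√5457 ≈ 147.74*I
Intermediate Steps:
Z(D) = 1 (Z(D) = (D + D)/(D + D) = (2*D)/((2*D)) = (2*D)*(1/(2*D)) = 1)
G = -8 (G = (-2 + 1)*8 = -1*8 = -8)
k(Y) = -8
√(20*(-1091) + k(r)) = √(20*(-1091) - 8) = √(-21820 - 8) = √(-21828) = 2*I*√5457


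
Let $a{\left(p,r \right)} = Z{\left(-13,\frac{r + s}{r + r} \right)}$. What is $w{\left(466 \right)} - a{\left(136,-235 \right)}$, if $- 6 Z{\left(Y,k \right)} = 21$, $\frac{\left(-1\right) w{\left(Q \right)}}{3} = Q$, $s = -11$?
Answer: $- \frac{2789}{2} \approx -1394.5$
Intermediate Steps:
$w{\left(Q \right)} = - 3 Q$
$Z{\left(Y,k \right)} = - \frac{7}{2}$ ($Z{\left(Y,k \right)} = \left(- \frac{1}{6}\right) 21 = - \frac{7}{2}$)
$a{\left(p,r \right)} = - \frac{7}{2}$
$w{\left(466 \right)} - a{\left(136,-235 \right)} = \left(-3\right) 466 - - \frac{7}{2} = -1398 + \frac{7}{2} = - \frac{2789}{2}$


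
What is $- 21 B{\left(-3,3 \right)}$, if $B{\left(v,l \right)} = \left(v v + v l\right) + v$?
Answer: $63$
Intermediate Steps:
$B{\left(v,l \right)} = v + v^{2} + l v$ ($B{\left(v,l \right)} = \left(v^{2} + l v\right) + v = v + v^{2} + l v$)
$- 21 B{\left(-3,3 \right)} = - 21 \left(- 3 \left(1 + 3 - 3\right)\right) = - 21 \left(\left(-3\right) 1\right) = \left(-21\right) \left(-3\right) = 63$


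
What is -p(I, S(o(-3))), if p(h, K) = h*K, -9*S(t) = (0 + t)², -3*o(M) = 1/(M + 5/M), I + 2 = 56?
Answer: 3/98 ≈ 0.030612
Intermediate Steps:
I = 54 (I = -2 + 56 = 54)
o(M) = -1/(3*(M + 5/M))
S(t) = -t²/9 (S(t) = -(0 + t)²/9 = -t²/9)
p(h, K) = K*h
-p(I, S(o(-3))) = -(-9/(15 + 3*(-3)²)²/9)*54 = -(-9/(15 + 3*9)²/9)*54 = -(-9/(15 + 27)²/9)*54 = -(-(-1*(-3)/42)²/9)*54 = -(-(-1*(-3)*1/42)²/9)*54 = -(-(1/14)²/9)*54 = -(-⅑*1/196)*54 = -(-1)*54/1764 = -1*(-3/98) = 3/98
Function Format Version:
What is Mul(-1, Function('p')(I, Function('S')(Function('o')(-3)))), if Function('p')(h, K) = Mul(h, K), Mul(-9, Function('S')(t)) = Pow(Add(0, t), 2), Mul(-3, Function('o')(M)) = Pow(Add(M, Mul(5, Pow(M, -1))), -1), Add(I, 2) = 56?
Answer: Rational(3, 98) ≈ 0.030612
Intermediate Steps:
I = 54 (I = Add(-2, 56) = 54)
Function('o')(M) = Mul(Rational(-1, 3), Pow(Add(M, Mul(5, Pow(M, -1))), -1))
Function('S')(t) = Mul(Rational(-1, 9), Pow(t, 2)) (Function('S')(t) = Mul(Rational(-1, 9), Pow(Add(0, t), 2)) = Mul(Rational(-1, 9), Pow(t, 2)))
Function('p')(h, K) = Mul(K, h)
Mul(-1, Function('p')(I, Function('S')(Function('o')(-3)))) = Mul(-1, Mul(Mul(Rational(-1, 9), Pow(Mul(-1, -3, Pow(Add(15, Mul(3, Pow(-3, 2))), -1)), 2)), 54)) = Mul(-1, Mul(Mul(Rational(-1, 9), Pow(Mul(-1, -3, Pow(Add(15, Mul(3, 9)), -1)), 2)), 54)) = Mul(-1, Mul(Mul(Rational(-1, 9), Pow(Mul(-1, -3, Pow(Add(15, 27), -1)), 2)), 54)) = Mul(-1, Mul(Mul(Rational(-1, 9), Pow(Mul(-1, -3, Pow(42, -1)), 2)), 54)) = Mul(-1, Mul(Mul(Rational(-1, 9), Pow(Mul(-1, -3, Rational(1, 42)), 2)), 54)) = Mul(-1, Mul(Mul(Rational(-1, 9), Pow(Rational(1, 14), 2)), 54)) = Mul(-1, Mul(Mul(Rational(-1, 9), Rational(1, 196)), 54)) = Mul(-1, Mul(Rational(-1, 1764), 54)) = Mul(-1, Rational(-3, 98)) = Rational(3, 98)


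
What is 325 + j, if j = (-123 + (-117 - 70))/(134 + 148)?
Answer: 45670/141 ≈ 323.90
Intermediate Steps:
j = -155/141 (j = (-123 - 187)/282 = -310*1/282 = -155/141 ≈ -1.0993)
325 + j = 325 - 155/141 = 45670/141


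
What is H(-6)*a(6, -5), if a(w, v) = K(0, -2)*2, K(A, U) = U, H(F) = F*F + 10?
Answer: -184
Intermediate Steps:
H(F) = 10 + F² (H(F) = F² + 10 = 10 + F²)
a(w, v) = -4 (a(w, v) = -2*2 = -4)
H(-6)*a(6, -5) = (10 + (-6)²)*(-4) = (10 + 36)*(-4) = 46*(-4) = -184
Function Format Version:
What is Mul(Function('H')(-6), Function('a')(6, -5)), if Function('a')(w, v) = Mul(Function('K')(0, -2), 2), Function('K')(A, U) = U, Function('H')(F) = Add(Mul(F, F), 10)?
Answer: -184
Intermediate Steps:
Function('H')(F) = Add(10, Pow(F, 2)) (Function('H')(F) = Add(Pow(F, 2), 10) = Add(10, Pow(F, 2)))
Function('a')(w, v) = -4 (Function('a')(w, v) = Mul(-2, 2) = -4)
Mul(Function('H')(-6), Function('a')(6, -5)) = Mul(Add(10, Pow(-6, 2)), -4) = Mul(Add(10, 36), -4) = Mul(46, -4) = -184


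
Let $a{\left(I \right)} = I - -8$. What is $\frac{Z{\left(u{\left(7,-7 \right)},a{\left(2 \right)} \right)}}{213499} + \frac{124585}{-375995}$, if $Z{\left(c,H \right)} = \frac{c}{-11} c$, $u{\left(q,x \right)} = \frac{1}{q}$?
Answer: $- \frac{2867347795436}{8653597191239} \approx -0.33135$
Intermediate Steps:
$a{\left(I \right)} = 8 + I$ ($a{\left(I \right)} = I + 8 = 8 + I$)
$Z{\left(c,H \right)} = - \frac{c^{2}}{11}$ ($Z{\left(c,H \right)} = c \left(- \frac{1}{11}\right) c = - \frac{c}{11} c = - \frac{c^{2}}{11}$)
$\frac{Z{\left(u{\left(7,-7 \right)},a{\left(2 \right)} \right)}}{213499} + \frac{124585}{-375995} = \frac{\left(- \frac{1}{11}\right) \left(\frac{1}{7}\right)^{2}}{213499} + \frac{124585}{-375995} = - \frac{1}{11 \cdot 49} \cdot \frac{1}{213499} + 124585 \left(- \frac{1}{375995}\right) = \left(- \frac{1}{11}\right) \frac{1}{49} \cdot \frac{1}{213499} - \frac{24917}{75199} = \left(- \frac{1}{539}\right) \frac{1}{213499} - \frac{24917}{75199} = - \frac{1}{115075961} - \frac{24917}{75199} = - \frac{2867347795436}{8653597191239}$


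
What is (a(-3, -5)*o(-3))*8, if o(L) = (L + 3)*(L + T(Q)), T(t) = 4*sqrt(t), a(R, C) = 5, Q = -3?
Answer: 0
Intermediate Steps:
o(L) = (3 + L)*(L + 4*I*sqrt(3)) (o(L) = (L + 3)*(L + 4*sqrt(-3)) = (3 + L)*(L + 4*(I*sqrt(3))) = (3 + L)*(L + 4*I*sqrt(3)))
(a(-3, -5)*o(-3))*8 = (5*((-3)**2 + 3*(-3) + 12*I*sqrt(3) + 4*I*(-3)*sqrt(3)))*8 = (5*(9 - 9 + 12*I*sqrt(3) - 12*I*sqrt(3)))*8 = (5*0)*8 = 0*8 = 0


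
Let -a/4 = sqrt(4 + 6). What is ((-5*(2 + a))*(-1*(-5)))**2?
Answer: 102500 - 10000*sqrt(10) ≈ 70877.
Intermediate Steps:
a = -4*sqrt(10) (a = -4*sqrt(4 + 6) = -4*sqrt(10) ≈ -12.649)
((-5*(2 + a))*(-1*(-5)))**2 = ((-5*(2 - 4*sqrt(10)))*(-1*(-5)))**2 = ((-10 + 20*sqrt(10))*5)**2 = (-50 + 100*sqrt(10))**2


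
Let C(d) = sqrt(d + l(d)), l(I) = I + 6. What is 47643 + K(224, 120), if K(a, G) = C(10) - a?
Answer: 47419 + sqrt(26) ≈ 47424.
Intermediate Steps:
l(I) = 6 + I
C(d) = sqrt(6 + 2*d) (C(d) = sqrt(d + (6 + d)) = sqrt(6 + 2*d))
K(a, G) = sqrt(26) - a (K(a, G) = sqrt(6 + 2*10) - a = sqrt(6 + 20) - a = sqrt(26) - a)
47643 + K(224, 120) = 47643 + (sqrt(26) - 1*224) = 47643 + (sqrt(26) - 224) = 47643 + (-224 + sqrt(26)) = 47419 + sqrt(26)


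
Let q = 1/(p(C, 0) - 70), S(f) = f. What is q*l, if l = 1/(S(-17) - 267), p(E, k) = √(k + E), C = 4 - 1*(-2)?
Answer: 35/694948 + √6/1389896 ≈ 5.2126e-5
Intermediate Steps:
C = 6 (C = 4 + 2 = 6)
p(E, k) = √(E + k)
q = 1/(-70 + √6) (q = 1/(√(6 + 0) - 70) = 1/(√6 - 70) = 1/(-70 + √6) ≈ -0.014804)
l = -1/284 (l = 1/(-17 - 267) = 1/(-284) = -1/284 ≈ -0.0035211)
q*l = (-35/2447 - √6/4894)*(-1/284) = 35/694948 + √6/1389896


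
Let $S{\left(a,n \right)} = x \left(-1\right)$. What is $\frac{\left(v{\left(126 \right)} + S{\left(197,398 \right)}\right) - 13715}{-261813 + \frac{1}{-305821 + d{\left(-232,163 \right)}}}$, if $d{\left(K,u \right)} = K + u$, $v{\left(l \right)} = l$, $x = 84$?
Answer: $\frac{4182433970}{80085978571} \approx 0.052224$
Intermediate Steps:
$S{\left(a,n \right)} = -84$ ($S{\left(a,n \right)} = 84 \left(-1\right) = -84$)
$\frac{\left(v{\left(126 \right)} + S{\left(197,398 \right)}\right) - 13715}{-261813 + \frac{1}{-305821 + d{\left(-232,163 \right)}}} = \frac{\left(126 - 84\right) - 13715}{-261813 + \frac{1}{-305821 + \left(-232 + 163\right)}} = \frac{42 - 13715}{-261813 + \frac{1}{-305821 - 69}} = - \frac{13673}{-261813 + \frac{1}{-305890}} = - \frac{13673}{-261813 - \frac{1}{305890}} = - \frac{13673}{- \frac{80085978571}{305890}} = \left(-13673\right) \left(- \frac{305890}{80085978571}\right) = \frac{4182433970}{80085978571}$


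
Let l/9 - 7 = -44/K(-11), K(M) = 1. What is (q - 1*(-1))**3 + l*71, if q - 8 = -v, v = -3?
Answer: -21915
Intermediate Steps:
q = 11 (q = 8 - 1*(-3) = 8 + 3 = 11)
l = -333 (l = 63 + 9*(-44/1) = 63 + 9*(-44*1) = 63 + 9*(-44) = 63 - 396 = -333)
(q - 1*(-1))**3 + l*71 = (11 - 1*(-1))**3 - 333*71 = (11 + 1)**3 - 23643 = 12**3 - 23643 = 1728 - 23643 = -21915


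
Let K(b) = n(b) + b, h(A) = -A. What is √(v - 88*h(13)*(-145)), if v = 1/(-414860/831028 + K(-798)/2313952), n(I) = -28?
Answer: 2*I*√66443037405785018131339802/40027189827 ≈ 407.29*I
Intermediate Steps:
K(b) = -28 + b
v = -240369862832/120081569481 (v = 1/(-414860/831028 + (-28 - 798)/2313952) = 1/(-414860*1/831028 - 826*1/2313952) = 1/(-103715/207757 - 413/1156976) = 1/(-120081569481/240369862832) = -240369862832/120081569481 ≈ -2.0017)
√(v - 88*h(13)*(-145)) = √(-240369862832/120081569481 - (-88)*13*(-145)) = √(-240369862832/120081569481 - 88*(-13)*(-145)) = √(-240369862832/120081569481 + 1144*(-145)) = √(-240369862832/120081569481 - 165880) = √(-19919371115371112/120081569481) = 2*I*√66443037405785018131339802/40027189827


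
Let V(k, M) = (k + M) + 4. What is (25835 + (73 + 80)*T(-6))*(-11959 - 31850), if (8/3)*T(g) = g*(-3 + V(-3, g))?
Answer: -1252455501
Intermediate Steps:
V(k, M) = 4 + M + k (V(k, M) = (M + k) + 4 = 4 + M + k)
T(g) = 3*g*(-2 + g)/8 (T(g) = 3*(g*(-3 + (4 + g - 3)))/8 = 3*(g*(-3 + (1 + g)))/8 = 3*(g*(-2 + g))/8 = 3*g*(-2 + g)/8)
(25835 + (73 + 80)*T(-6))*(-11959 - 31850) = (25835 + (73 + 80)*((3/8)*(-6)*(-2 - 6)))*(-11959 - 31850) = (25835 + 153*((3/8)*(-6)*(-8)))*(-43809) = (25835 + 153*18)*(-43809) = (25835 + 2754)*(-43809) = 28589*(-43809) = -1252455501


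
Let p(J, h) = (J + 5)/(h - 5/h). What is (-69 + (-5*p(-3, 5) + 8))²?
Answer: 16129/4 ≈ 4032.3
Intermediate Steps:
p(J, h) = (5 + J)/(h - 5/h)
(-69 + (-5*p(-3, 5) + 8))² = (-69 + (-25*(5 - 3)/(-5 + 5²) + 8))² = (-69 + (-25*2/(-5 + 25) + 8))² = (-69 + (-25*2/20 + 8))² = (-69 + (-5*½ + 8))² = (-69 + (-5/2 + 8))² = (-69 + 11/2)² = (-127/2)² = 16129/4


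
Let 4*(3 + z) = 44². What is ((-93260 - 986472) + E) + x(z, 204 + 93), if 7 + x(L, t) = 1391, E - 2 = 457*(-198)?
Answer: -1168832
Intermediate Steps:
E = -90484 (E = 2 + 457*(-198) = 2 - 90486 = -90484)
z = 481 (z = -3 + (¼)*44² = -3 + (¼)*1936 = -3 + 484 = 481)
x(L, t) = 1384 (x(L, t) = -7 + 1391 = 1384)
((-93260 - 986472) + E) + x(z, 204 + 93) = ((-93260 - 986472) - 90484) + 1384 = (-1079732 - 90484) + 1384 = -1170216 + 1384 = -1168832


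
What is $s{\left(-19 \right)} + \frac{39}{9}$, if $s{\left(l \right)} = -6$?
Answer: $- \frac{5}{3} \approx -1.6667$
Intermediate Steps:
$s{\left(-19 \right)} + \frac{39}{9} = -6 + \frac{39}{9} = -6 + 39 \cdot \frac{1}{9} = -6 + \frac{13}{3} = - \frac{5}{3}$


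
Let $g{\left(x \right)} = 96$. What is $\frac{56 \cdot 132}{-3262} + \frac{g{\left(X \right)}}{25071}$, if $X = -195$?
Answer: $- \frac{4405040}{1947181} \approx -2.2623$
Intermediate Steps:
$\frac{56 \cdot 132}{-3262} + \frac{g{\left(X \right)}}{25071} = \frac{56 \cdot 132}{-3262} + \frac{96}{25071} = 7392 \left(- \frac{1}{3262}\right) + 96 \cdot \frac{1}{25071} = - \frac{528}{233} + \frac{32}{8357} = - \frac{4405040}{1947181}$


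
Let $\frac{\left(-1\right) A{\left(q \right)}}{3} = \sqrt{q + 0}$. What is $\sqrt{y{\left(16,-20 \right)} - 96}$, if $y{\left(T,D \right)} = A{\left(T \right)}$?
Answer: $6 i \sqrt{3} \approx 10.392 i$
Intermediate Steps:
$A{\left(q \right)} = - 3 \sqrt{q}$ ($A{\left(q \right)} = - 3 \sqrt{q + 0} = - 3 \sqrt{q}$)
$y{\left(T,D \right)} = - 3 \sqrt{T}$
$\sqrt{y{\left(16,-20 \right)} - 96} = \sqrt{- 3 \sqrt{16} - 96} = \sqrt{\left(-3\right) 4 - 96} = \sqrt{-12 - 96} = \sqrt{-108} = 6 i \sqrt{3}$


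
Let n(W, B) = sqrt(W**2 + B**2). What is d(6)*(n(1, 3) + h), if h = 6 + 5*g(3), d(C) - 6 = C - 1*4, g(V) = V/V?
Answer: 88 + 8*sqrt(10) ≈ 113.30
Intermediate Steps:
g(V) = 1
d(C) = 2 + C (d(C) = 6 + (C - 1*4) = 6 + (C - 4) = 6 + (-4 + C) = 2 + C)
n(W, B) = sqrt(B**2 + W**2)
h = 11 (h = 6 + 5*1 = 6 + 5 = 11)
d(6)*(n(1, 3) + h) = (2 + 6)*(sqrt(3**2 + 1**2) + 11) = 8*(sqrt(9 + 1) + 11) = 8*(sqrt(10) + 11) = 8*(11 + sqrt(10)) = 88 + 8*sqrt(10)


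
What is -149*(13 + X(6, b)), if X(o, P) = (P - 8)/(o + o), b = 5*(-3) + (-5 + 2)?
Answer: -9685/6 ≈ -1614.2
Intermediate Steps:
b = -18 (b = -15 - 3 = -18)
X(o, P) = (-8 + P)/(2*o) (X(o, P) = (-8 + P)/((2*o)) = (-8 + P)*(1/(2*o)) = (-8 + P)/(2*o))
-149*(13 + X(6, b)) = -149*(13 + (½)*(-8 - 18)/6) = -149*(13 + (½)*(⅙)*(-26)) = -149*(13 - 13/6) = -149*65/6 = -9685/6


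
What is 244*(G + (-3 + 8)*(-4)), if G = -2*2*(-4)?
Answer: -976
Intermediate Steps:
G = 16 (G = -4*(-4) = 16)
244*(G + (-3 + 8)*(-4)) = 244*(16 + (-3 + 8)*(-4)) = 244*(16 + 5*(-4)) = 244*(16 - 20) = 244*(-4) = -976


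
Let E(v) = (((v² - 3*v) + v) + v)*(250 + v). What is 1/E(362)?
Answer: 1/79977384 ≈ 1.2504e-8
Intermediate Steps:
E(v) = (250 + v)*(v² - v) (E(v) = ((v² - 2*v) + v)*(250 + v) = (v² - v)*(250 + v) = (250 + v)*(v² - v))
1/E(362) = 1/(362*(-250 + 362² + 249*362)) = 1/(362*(-250 + 131044 + 90138)) = 1/(362*220932) = 1/79977384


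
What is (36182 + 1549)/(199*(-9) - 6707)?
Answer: -37731/8498 ≈ -4.4400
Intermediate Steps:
(36182 + 1549)/(199*(-9) - 6707) = 37731/(-1791 - 6707) = 37731/(-8498) = 37731*(-1/8498) = -37731/8498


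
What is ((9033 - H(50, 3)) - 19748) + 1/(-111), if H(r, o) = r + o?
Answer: -1195249/111 ≈ -10768.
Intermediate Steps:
H(r, o) = o + r
((9033 - H(50, 3)) - 19748) + 1/(-111) = ((9033 - (3 + 50)) - 19748) + 1/(-111) = ((9033 - 1*53) - 19748) - 1/111 = ((9033 - 53) - 19748) - 1/111 = (8980 - 19748) - 1/111 = -10768 - 1/111 = -1195249/111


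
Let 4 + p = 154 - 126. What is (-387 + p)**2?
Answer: 131769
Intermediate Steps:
p = 24 (p = -4 + (154 - 126) = -4 + 28 = 24)
(-387 + p)**2 = (-387 + 24)**2 = (-363)**2 = 131769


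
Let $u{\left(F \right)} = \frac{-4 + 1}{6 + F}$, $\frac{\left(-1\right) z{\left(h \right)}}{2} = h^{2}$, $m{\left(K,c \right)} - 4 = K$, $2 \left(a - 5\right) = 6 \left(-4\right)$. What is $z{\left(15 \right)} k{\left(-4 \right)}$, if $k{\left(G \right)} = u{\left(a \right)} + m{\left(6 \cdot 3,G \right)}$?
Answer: $-11250$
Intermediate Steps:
$a = -7$ ($a = 5 + \frac{6 \left(-4\right)}{2} = 5 + \frac{1}{2} \left(-24\right) = 5 - 12 = -7$)
$m{\left(K,c \right)} = 4 + K$
$z{\left(h \right)} = - 2 h^{2}$
$u{\left(F \right)} = - \frac{3}{6 + F}$
$k{\left(G \right)} = 25$ ($k{\left(G \right)} = - \frac{3}{6 - 7} + \left(4 + 6 \cdot 3\right) = - \frac{3}{-1} + \left(4 + 18\right) = \left(-3\right) \left(-1\right) + 22 = 3 + 22 = 25$)
$z{\left(15 \right)} k{\left(-4 \right)} = - 2 \cdot 15^{2} \cdot 25 = \left(-2\right) 225 \cdot 25 = \left(-450\right) 25 = -11250$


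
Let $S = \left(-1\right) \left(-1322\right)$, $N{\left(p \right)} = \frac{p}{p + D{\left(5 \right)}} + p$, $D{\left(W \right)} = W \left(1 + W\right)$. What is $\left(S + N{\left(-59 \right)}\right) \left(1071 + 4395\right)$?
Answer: $\frac{200525676}{29} \approx 6.9147 \cdot 10^{6}$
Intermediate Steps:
$N{\left(p \right)} = p + \frac{p}{30 + p}$ ($N{\left(p \right)} = \frac{p}{p + 5 \left(1 + 5\right)} + p = \frac{p}{p + 5 \cdot 6} + p = \frac{p}{p + 30} + p = \frac{p}{30 + p} + p = p + \frac{p}{30 + p}$)
$S = 1322$
$\left(S + N{\left(-59 \right)}\right) \left(1071 + 4395\right) = \left(1322 - \frac{59 \left(31 - 59\right)}{30 - 59}\right) \left(1071 + 4395\right) = \left(1322 - 59 \frac{1}{-29} \left(-28\right)\right) 5466 = \left(1322 - \left(- \frac{59}{29}\right) \left(-28\right)\right) 5466 = \left(1322 - \frac{1652}{29}\right) 5466 = \frac{36686}{29} \cdot 5466 = \frac{200525676}{29}$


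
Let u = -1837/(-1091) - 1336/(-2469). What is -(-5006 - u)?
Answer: 13490550203/2693679 ≈ 5008.2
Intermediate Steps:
u = 5993129/2693679 (u = -1837*(-1/1091) - 1336*(-1/2469) = 1837/1091 + 1336/2469 = 5993129/2693679 ≈ 2.2249)
-(-5006 - u) = -(-5006 - 1*5993129/2693679) = -(-5006 - 5993129/2693679) = -1*(-13490550203/2693679) = 13490550203/2693679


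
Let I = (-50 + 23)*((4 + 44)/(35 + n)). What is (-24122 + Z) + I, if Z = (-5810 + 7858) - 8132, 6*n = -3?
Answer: -695602/23 ≈ -30244.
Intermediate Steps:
n = -½ (n = (⅙)*(-3) = -½ ≈ -0.50000)
Z = -6084 (Z = 2048 - 8132 = -6084)
I = -864/23 (I = (-50 + 23)*((4 + 44)/(35 - ½)) = -1296/69/2 = -1296*2/69 = -27*32/23 = -864/23 ≈ -37.565)
(-24122 + Z) + I = (-24122 - 6084) - 864/23 = -30206 - 864/23 = -695602/23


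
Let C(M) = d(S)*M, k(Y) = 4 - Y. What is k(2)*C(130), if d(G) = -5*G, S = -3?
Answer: 3900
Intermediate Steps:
C(M) = 15*M (C(M) = (-5*(-3))*M = 15*M)
k(2)*C(130) = (4 - 1*2)*(15*130) = (4 - 2)*1950 = 2*1950 = 3900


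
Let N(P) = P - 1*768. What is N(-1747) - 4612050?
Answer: -4614565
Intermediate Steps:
N(P) = -768 + P (N(P) = P - 768 = -768 + P)
N(-1747) - 4612050 = (-768 - 1747) - 4612050 = -2515 - 4612050 = -4614565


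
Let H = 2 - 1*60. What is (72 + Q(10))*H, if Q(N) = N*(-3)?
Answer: -2436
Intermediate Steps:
Q(N) = -3*N
H = -58 (H = 2 - 60 = -58)
(72 + Q(10))*H = (72 - 3*10)*(-58) = (72 - 30)*(-58) = 42*(-58) = -2436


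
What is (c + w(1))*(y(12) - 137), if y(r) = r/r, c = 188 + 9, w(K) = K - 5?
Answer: -26248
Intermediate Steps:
w(K) = -5 + K
c = 197
y(r) = 1
(c + w(1))*(y(12) - 137) = (197 + (-5 + 1))*(1 - 137) = (197 - 4)*(-136) = 193*(-136) = -26248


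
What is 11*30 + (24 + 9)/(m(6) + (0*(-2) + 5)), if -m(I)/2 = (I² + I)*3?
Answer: 81477/247 ≈ 329.87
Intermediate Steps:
m(I) = -6*I - 6*I² (m(I) = -2*(I² + I)*3 = -2*(I + I²)*3 = -2*(3*I + 3*I²) = -6*I - 6*I²)
11*30 + (24 + 9)/(m(6) + (0*(-2) + 5)) = 11*30 + (24 + 9)/(-6*6*(1 + 6) + (0*(-2) + 5)) = 330 + 33/(-6*6*7 + (0 + 5)) = 330 + 33/(-252 + 5) = 330 + 33/(-247) = 330 + 33*(-1/247) = 330 - 33/247 = 81477/247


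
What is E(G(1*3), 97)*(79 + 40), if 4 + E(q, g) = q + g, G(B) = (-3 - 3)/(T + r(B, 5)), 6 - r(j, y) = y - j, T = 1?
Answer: 54621/5 ≈ 10924.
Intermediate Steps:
r(j, y) = 6 + j - y (r(j, y) = 6 - (y - j) = 6 + (j - y) = 6 + j - y)
G(B) = -6/(2 + B) (G(B) = (-3 - 3)/(1 + (6 + B - 1*5)) = -6/(1 + (6 + B - 5)) = -6/(1 + (1 + B)) = -6/(2 + B))
E(q, g) = -4 + g + q (E(q, g) = -4 + (q + g) = -4 + (g + q) = -4 + g + q)
E(G(1*3), 97)*(79 + 40) = (-4 + 97 - 6/(2 + 1*3))*(79 + 40) = (-4 + 97 - 6/(2 + 3))*119 = (-4 + 97 - 6/5)*119 = (459/5)*119 = 54621/5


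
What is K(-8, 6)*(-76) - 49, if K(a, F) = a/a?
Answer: -125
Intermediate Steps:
K(a, F) = 1
K(-8, 6)*(-76) - 49 = 1*(-76) - 49 = -76 - 49 = -125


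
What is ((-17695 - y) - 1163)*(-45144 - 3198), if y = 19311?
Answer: 1845165798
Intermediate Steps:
((-17695 - y) - 1163)*(-45144 - 3198) = ((-17695 - 1*19311) - 1163)*(-45144 - 3198) = ((-17695 - 19311) - 1163)*(-48342) = (-37006 - 1163)*(-48342) = -38169*(-48342) = 1845165798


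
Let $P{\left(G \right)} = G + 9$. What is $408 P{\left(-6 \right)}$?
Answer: $1224$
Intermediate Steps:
$P{\left(G \right)} = 9 + G$
$408 P{\left(-6 \right)} = 408 \left(9 - 6\right) = 408 \cdot 3 = 1224$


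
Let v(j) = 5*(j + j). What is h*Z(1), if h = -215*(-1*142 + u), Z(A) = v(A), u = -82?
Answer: 481600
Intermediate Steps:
v(j) = 10*j (v(j) = 5*(2*j) = 10*j)
Z(A) = 10*A
h = 48160 (h = -215*(-1*142 - 82) = -215*(-142 - 82) = -215*(-224) = 48160)
h*Z(1) = 48160*(10*1) = 48160*10 = 481600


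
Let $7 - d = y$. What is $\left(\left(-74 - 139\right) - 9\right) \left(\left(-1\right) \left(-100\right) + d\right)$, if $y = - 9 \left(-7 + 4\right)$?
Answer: $-17760$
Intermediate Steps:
$y = 27$ ($y = \left(-9\right) \left(-3\right) = 27$)
$d = -20$ ($d = 7 - 27 = -20$)
$\left(\left(-74 - 139\right) - 9\right) \left(\left(-1\right) \left(-100\right) + d\right) = \left(\left(-74 - 139\right) - 9\right) \left(\left(-1\right) \left(-100\right) - 20\right) = \left(-213 - 9\right) \left(100 - 20\right) = \left(-222\right) 80 = -17760$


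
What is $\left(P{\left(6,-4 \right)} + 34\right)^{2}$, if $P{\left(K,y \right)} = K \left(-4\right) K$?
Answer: $12100$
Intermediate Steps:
$P{\left(K,y \right)} = - 4 K^{2}$ ($P{\left(K,y \right)} = - 4 K K = - 4 K^{2}$)
$\left(P{\left(6,-4 \right)} + 34\right)^{2} = \left(- 4 \cdot 6^{2} + 34\right)^{2} = \left(\left(-4\right) 36 + 34\right)^{2} = \left(-144 + 34\right)^{2} = \left(-110\right)^{2} = 12100$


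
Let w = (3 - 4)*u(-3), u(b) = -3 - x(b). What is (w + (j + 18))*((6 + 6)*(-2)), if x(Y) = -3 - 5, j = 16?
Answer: -696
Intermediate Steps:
x(Y) = -8
u(b) = 5 (u(b) = -3 - 1*(-8) = -3 + 8 = 5)
w = -5 (w = (3 - 4)*5 = -1*5 = -5)
(w + (j + 18))*((6 + 6)*(-2)) = (-5 + (16 + 18))*((6 + 6)*(-2)) = (-5 + 34)*(12*(-2)) = 29*(-24) = -696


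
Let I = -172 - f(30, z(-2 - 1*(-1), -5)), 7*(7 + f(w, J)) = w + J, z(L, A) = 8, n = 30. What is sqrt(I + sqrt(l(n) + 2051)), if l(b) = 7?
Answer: sqrt(-8351 + 343*sqrt(42))/7 ≈ 11.183*I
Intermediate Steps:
f(w, J) = -7 + J/7 + w/7 (f(w, J) = -7 + (w + J)/7 = -7 + (J + w)/7 = -7 + (J/7 + w/7) = -7 + J/7 + w/7)
I = -1193/7 (I = -172 - (-7 + (1/7)*8 + (1/7)*30) = -172 - (-7 + 8/7 + 30/7) = -172 - 1*(-11/7) = -172 + 11/7 = -1193/7 ≈ -170.43)
sqrt(I + sqrt(l(n) + 2051)) = sqrt(-1193/7 + sqrt(7 + 2051)) = sqrt(-1193/7 + sqrt(2058)) = sqrt(-1193/7 + 7*sqrt(42))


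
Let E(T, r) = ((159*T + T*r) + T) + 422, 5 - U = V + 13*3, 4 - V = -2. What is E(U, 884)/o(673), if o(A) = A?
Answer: -41338/673 ≈ -61.423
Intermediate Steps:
V = 6 (V = 4 - 1*(-2) = 4 + 2 = 6)
U = -40 (U = 5 - (6 + 13*3) = 5 - (6 + 39) = 5 - 1*45 = 5 - 45 = -40)
E(T, r) = 422 + 160*T + T*r (E(T, r) = (160*T + T*r) + 422 = 422 + 160*T + T*r)
E(U, 884)/o(673) = (422 + 160*(-40) - 40*884)/673 = (422 - 6400 - 35360)*(1/673) = -41338*1/673 = -41338/673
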